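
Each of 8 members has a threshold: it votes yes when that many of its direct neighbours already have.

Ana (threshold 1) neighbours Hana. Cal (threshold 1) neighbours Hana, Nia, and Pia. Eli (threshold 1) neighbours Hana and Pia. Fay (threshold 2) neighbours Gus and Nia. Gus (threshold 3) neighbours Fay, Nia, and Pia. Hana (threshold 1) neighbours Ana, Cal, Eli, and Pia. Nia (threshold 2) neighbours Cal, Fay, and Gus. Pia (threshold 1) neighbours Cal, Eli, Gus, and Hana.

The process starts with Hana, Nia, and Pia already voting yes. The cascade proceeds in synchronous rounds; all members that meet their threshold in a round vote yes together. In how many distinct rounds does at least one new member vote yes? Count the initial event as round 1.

Round 1 — Hana, Nia, Pia vote yes (initial).
Round 2 — checking thresholds:
  Ana: 1 of 1 neighbours ≥ 1, votes yes.
  Cal: 3 of 3 neighbours ≥ 1, votes yes.
  Eli: 2 of 2 neighbours ≥ 1, votes yes.
  Fay: 1 of 2 neighbours < 2, below threshold.
  Gus: 2 of 3 neighbours < 3, below threshold.
Round 3 — no new yes votes; cascade stops.

2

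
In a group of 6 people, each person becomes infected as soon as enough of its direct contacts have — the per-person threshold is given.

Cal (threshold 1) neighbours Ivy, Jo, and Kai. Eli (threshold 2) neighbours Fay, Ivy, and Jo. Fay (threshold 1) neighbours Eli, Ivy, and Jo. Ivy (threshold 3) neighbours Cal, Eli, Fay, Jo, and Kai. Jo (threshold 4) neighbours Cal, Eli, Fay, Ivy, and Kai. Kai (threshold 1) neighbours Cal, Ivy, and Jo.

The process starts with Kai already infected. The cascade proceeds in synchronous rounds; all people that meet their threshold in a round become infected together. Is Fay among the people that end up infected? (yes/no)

Round 1 — Kai becomes infected (initial).
Round 2 — checking thresholds:
  Cal: 1 of 3 neighbours ≥ 1, becomes infected.
  Ivy: 1 of 5 neighbours < 3, not yet.
  Jo: 1 of 5 neighbours < 4, not yet.
Round 3 — no new infections; cascade stops.

no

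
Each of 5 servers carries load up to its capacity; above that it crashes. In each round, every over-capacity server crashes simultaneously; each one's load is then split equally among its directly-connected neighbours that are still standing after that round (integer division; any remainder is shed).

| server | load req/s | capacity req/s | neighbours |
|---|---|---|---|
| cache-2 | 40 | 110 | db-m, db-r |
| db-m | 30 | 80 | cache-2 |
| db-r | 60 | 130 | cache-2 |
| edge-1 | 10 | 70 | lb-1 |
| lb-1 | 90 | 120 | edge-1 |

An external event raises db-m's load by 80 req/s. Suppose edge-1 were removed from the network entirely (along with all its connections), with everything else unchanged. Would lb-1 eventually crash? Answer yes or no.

With edge-1 removed:
Round 1 — db-m at 110 > 80. db-m crashes.
  db-m sheds 110 req/s to cache-2: 110 each.
    cache-2: 40+110 = 150 > 110
Round 2 — cache-2 crashes.
  cache-2 sheds 150 req/s to db-r: 150 each.
    db-r: 60+150 = 210 > 130
Round 3 — db-r crashes.
  db-r sheds 210 req/s: no online neighbours, lost.
No further crashes.

no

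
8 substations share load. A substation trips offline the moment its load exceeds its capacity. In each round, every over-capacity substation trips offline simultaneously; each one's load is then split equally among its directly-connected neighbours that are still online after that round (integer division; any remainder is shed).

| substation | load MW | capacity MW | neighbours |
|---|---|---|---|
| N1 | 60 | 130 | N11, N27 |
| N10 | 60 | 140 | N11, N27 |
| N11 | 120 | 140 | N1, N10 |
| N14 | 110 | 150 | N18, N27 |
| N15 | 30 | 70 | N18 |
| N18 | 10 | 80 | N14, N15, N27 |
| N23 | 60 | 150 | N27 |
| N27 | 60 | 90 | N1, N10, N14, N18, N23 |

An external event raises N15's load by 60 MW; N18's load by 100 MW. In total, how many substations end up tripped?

Round 1 — N15 at 90 > 70; N18 at 110 > 80. N15, N18 trip offline.
  N15 sheds 90 MW: no online neighbours, lost.
  N18 sheds 110 MW to N14, N27: 55 each.
    N14: 110+55 = 165 > 150
    N27: 60+55 = 115 > 90
Round 2 — N14, N27 trip offline.
  N14 sheds 165 MW: no online neighbours, lost.
  N27 sheds 115 MW to N1, N10, N23: 38 each (1 lost).
    N1: 60+38 = 98 ≤ 130
    N10: 60+38 = 98 ≤ 140
    N23: 60+38 = 98 ≤ 150
No further trips.

4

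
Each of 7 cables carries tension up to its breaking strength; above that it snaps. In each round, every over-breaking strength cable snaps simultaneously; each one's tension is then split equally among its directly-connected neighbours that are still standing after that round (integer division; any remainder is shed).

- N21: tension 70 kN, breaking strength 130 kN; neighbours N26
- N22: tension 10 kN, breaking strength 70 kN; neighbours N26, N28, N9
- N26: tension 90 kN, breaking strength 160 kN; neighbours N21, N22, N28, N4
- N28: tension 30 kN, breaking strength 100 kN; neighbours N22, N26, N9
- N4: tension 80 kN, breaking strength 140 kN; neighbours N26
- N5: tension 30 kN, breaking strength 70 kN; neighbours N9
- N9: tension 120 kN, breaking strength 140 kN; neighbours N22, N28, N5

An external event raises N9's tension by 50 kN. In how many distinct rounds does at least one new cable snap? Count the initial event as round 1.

Round 1 — N9 at 170 > 140. N9 snaps.
  N9 sheds 170 kN to N22, N28, N5: 56 each (2 lost).
    N22: 10+56 = 66 ≤ 70
    N28: 30+56 = 86 ≤ 100
    N5: 30+56 = 86 > 70
Round 2 — N5 snaps.
  N5 sheds 86 kN: no online neighbours, lost.
No further breaks.

2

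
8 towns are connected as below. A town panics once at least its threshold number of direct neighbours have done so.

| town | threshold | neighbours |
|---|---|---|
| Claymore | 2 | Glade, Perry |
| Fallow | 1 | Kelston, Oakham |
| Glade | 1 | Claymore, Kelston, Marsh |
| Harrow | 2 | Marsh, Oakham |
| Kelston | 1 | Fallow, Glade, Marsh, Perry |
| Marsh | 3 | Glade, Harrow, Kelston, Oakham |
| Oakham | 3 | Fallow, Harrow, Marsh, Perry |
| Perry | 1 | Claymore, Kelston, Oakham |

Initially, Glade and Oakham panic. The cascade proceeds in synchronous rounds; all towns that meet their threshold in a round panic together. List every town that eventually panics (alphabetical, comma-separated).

Claymore, Fallow, Glade, Harrow, Kelston, Marsh, Oakham, Perry

Round 1 — Glade, Oakham panic (initial).
Round 2 — checking thresholds:
  Claymore: 1 of 2 neighbours < 2, not yet.
  Fallow: 1 of 2 neighbours ≥ 1, panics.
  Harrow: 1 of 2 neighbours < 2, not yet.
  Kelston: 1 of 4 neighbours ≥ 1, panics.
  Marsh: 2 of 4 neighbours < 3, not yet.
  Perry: 1 of 3 neighbours ≥ 1, panics.
Round 3 — checking thresholds:
  Claymore: 2 of 2 neighbours ≥ 2, panics.
  Harrow: 1 of 2 neighbours < 2, not yet.
  Marsh: 3 of 4 neighbours ≥ 3, panics.
Round 4 — checking thresholds:
  Harrow: 2 of 2 neighbours ≥ 2, panics.
Round 5 — no new panics; cascade stops.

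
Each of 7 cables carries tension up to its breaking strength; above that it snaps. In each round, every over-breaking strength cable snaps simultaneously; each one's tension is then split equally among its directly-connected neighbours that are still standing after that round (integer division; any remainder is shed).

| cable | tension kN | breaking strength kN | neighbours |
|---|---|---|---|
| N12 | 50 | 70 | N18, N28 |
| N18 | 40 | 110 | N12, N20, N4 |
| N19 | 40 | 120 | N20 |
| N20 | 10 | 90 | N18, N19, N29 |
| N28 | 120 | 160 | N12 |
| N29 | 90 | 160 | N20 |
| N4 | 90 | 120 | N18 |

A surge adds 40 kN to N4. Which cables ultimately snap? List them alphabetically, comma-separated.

N12, N18, N20, N28, N4

Round 1 — N4 at 130 > 120. N4 snaps.
  N4 sheds 130 kN to N18: 130 each.
    N18: 40+130 = 170 > 110
Round 2 — N18 snaps.
  N18 sheds 170 kN to N12, N20: 85 each.
    N12: 50+85 = 135 > 70
    N20: 10+85 = 95 > 90
Round 3 — N12, N20 snap.
  N12 sheds 135 kN to N28: 135 each.
    N28: 120+135 = 255 > 160
  N20 sheds 95 kN to N19, N29: 47 each (1 lost).
    N19: 40+47 = 87 ≤ 120
    N29: 90+47 = 137 ≤ 160
Round 4 — N28 snaps.
  N28 sheds 255 kN: no online neighbours, lost.
No further breaks.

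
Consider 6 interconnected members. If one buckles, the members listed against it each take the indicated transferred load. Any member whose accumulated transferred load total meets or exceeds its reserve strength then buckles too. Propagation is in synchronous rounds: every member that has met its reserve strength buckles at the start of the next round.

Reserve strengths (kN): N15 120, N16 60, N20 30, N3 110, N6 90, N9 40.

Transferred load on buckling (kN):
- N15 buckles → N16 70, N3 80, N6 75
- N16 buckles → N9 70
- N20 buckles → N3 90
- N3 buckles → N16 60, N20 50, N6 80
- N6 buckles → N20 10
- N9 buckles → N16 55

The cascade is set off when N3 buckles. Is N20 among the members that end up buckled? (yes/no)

yes

Round 1 — N3 buckles (initial).
  N16: +60 → 60 ≥ 60
  N20: +50 → 50 ≥ 30
  N6: +80 → 80 < 90
Round 2 — N16, N20 buckle.
  N9: +70 → 70 ≥ 40
Round 3 — N9 buckles.
No further bucklings.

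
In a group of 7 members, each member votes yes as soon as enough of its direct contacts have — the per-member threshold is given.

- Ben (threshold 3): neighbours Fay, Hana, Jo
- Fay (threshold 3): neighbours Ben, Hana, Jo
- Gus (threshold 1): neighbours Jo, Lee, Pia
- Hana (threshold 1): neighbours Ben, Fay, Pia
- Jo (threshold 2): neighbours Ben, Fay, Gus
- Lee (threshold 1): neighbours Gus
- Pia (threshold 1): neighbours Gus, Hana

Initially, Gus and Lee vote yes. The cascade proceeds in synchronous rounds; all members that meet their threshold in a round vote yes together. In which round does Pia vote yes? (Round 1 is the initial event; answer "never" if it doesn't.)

2

Round 1 — Gus, Lee vote yes (initial).
Round 2 — checking thresholds:
  Jo: 1 of 3 neighbours < 2, below threshold.
  Pia: 1 of 2 neighbours ≥ 1, votes yes.
Round 3 — checking thresholds:
  Hana: 1 of 3 neighbours ≥ 1, votes yes.
  Jo: 1 of 3 neighbours < 2, below threshold.
Round 4 — no new yes votes; cascade stops.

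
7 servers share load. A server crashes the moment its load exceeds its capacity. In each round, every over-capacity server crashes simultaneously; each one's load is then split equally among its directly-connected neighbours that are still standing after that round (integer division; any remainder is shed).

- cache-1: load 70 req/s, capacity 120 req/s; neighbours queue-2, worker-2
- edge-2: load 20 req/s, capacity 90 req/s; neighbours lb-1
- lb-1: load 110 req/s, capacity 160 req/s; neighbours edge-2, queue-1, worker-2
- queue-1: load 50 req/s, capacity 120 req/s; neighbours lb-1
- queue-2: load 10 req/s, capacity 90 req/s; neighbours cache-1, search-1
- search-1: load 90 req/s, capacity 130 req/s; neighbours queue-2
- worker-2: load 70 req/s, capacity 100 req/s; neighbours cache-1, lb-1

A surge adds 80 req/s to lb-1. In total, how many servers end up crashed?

5

Round 1 — lb-1 at 190 > 160. lb-1 crashes.
  lb-1 sheds 190 req/s to edge-2, queue-1, worker-2: 63 each (1 lost).
    edge-2: 20+63 = 83 ≤ 90
    queue-1: 50+63 = 113 ≤ 120
    worker-2: 70+63 = 133 > 100
Round 2 — worker-2 crashes.
  worker-2 sheds 133 req/s to cache-1: 133 each.
    cache-1: 70+133 = 203 > 120
Round 3 — cache-1 crashes.
  cache-1 sheds 203 req/s to queue-2: 203 each.
    queue-2: 10+203 = 213 > 90
Round 4 — queue-2 crashes.
  queue-2 sheds 213 req/s to search-1: 213 each.
    search-1: 90+213 = 303 > 130
Round 5 — search-1 crashes.
  search-1 sheds 303 req/s: no online neighbours, lost.
No further crashes.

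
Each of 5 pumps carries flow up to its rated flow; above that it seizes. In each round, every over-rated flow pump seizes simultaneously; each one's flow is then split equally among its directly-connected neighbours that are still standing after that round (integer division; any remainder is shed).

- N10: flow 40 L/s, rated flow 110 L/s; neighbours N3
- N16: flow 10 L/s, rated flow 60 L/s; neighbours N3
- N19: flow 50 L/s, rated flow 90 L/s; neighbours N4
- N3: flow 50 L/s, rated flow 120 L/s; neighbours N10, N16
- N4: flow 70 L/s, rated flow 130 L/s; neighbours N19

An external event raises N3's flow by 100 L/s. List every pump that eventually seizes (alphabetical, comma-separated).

N10, N16, N3

Round 1 — N3 at 150 > 120. N3 seizes.
  N3 sheds 150 L/s to N10, N16: 75 each.
    N10: 40+75 = 115 > 110
    N16: 10+75 = 85 > 60
Round 2 — N10, N16 seize.
  N10 sheds 115 L/s: no online neighbours, lost.
  N16 sheds 85 L/s: no online neighbours, lost.
No further seizures.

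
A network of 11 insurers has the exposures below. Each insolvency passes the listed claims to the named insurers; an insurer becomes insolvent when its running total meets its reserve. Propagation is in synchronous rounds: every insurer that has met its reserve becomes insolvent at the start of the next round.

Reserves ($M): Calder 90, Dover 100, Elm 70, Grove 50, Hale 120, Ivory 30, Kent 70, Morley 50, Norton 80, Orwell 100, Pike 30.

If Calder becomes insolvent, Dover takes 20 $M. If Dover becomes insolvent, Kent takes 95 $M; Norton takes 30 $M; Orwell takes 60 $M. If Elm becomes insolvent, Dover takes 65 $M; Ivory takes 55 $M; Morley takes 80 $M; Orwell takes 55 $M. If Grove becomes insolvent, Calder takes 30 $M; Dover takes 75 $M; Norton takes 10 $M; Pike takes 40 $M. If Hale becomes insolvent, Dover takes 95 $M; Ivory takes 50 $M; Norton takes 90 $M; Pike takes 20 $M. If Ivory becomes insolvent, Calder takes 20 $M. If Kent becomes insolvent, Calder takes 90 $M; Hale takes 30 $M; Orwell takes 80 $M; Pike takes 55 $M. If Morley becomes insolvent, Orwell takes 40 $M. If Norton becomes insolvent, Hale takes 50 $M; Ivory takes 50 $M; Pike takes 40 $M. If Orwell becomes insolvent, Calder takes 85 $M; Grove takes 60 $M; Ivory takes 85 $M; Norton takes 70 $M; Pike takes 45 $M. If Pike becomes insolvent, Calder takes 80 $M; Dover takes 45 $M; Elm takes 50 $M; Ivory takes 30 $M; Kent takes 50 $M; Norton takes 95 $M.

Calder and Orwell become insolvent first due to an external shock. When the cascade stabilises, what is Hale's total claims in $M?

Round 1 — Calder, Orwell become insolvent (initial).
  Dover: +20 → 20 < 100
  Grove: +60 → 60 ≥ 50
  Ivory: +85 → 85 ≥ 30
  Norton: +70 → 70 < 80
  Pike: +45 → 45 ≥ 30
Round 2 — Grove, Ivory, Pike become insolvent.
  Dover: +75+45 → 140 ≥ 100
  Elm: +50 → 50 < 70
  Kent: +50 → 50 < 70
  Norton: +10+95 → 175 ≥ 80
Round 3 — Dover, Norton become insolvent.
  Hale: +50 → 50 < 120
  Kent: +95 → 145 ≥ 70
Round 4 — Kent becomes insolvent.
  Hale: +30 → 80 < 120
No further insolvencies.

80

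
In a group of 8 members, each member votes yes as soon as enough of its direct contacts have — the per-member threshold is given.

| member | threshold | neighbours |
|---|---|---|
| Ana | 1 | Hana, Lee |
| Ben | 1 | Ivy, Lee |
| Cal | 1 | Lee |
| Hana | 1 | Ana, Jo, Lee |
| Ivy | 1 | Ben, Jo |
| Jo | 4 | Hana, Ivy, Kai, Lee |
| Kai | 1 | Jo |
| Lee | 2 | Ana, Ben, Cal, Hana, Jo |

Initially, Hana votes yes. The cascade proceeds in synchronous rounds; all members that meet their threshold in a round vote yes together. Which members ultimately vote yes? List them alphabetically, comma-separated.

Ana, Ben, Cal, Hana, Ivy, Lee

Round 1 — Hana votes yes (initial).
Round 2 — checking thresholds:
  Ana: 1 of 2 neighbours ≥ 1, votes yes.
  Jo: 1 of 4 neighbours < 4, not yet.
  Lee: 1 of 5 neighbours < 2, not yet.
Round 3 — checking thresholds:
  Jo: 1 of 4 neighbours < 4, not yet.
  Lee: 2 of 5 neighbours ≥ 2, votes yes.
Round 4 — checking thresholds:
  Ben: 1 of 2 neighbours ≥ 1, votes yes.
  Cal: 1 of 1 neighbours ≥ 1, votes yes.
  Jo: 2 of 4 neighbours < 4, not yet.
Round 5 — checking thresholds:
  Ivy: 1 of 2 neighbours ≥ 1, votes yes.
  Jo: 2 of 4 neighbours < 4, not yet.
Round 6 — no new yes votes; cascade stops.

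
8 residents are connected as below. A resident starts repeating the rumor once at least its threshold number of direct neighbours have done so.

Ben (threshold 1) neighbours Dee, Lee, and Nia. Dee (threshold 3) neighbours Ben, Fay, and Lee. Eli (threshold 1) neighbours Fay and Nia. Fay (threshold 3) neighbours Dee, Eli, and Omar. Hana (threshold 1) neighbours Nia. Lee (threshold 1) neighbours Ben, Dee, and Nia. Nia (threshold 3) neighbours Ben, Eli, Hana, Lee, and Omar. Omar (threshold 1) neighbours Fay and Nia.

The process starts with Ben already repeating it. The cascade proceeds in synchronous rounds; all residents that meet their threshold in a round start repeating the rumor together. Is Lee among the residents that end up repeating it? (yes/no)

Round 1 — Ben starts repeating the rumor (initial).
Round 2 — checking thresholds:
  Dee: 1 of 3 neighbours < 3, below threshold.
  Lee: 1 of 3 neighbours ≥ 1, starts repeating the rumor.
  Nia: 1 of 5 neighbours < 3, below threshold.
Round 3 — no new spreads; cascade stops.

yes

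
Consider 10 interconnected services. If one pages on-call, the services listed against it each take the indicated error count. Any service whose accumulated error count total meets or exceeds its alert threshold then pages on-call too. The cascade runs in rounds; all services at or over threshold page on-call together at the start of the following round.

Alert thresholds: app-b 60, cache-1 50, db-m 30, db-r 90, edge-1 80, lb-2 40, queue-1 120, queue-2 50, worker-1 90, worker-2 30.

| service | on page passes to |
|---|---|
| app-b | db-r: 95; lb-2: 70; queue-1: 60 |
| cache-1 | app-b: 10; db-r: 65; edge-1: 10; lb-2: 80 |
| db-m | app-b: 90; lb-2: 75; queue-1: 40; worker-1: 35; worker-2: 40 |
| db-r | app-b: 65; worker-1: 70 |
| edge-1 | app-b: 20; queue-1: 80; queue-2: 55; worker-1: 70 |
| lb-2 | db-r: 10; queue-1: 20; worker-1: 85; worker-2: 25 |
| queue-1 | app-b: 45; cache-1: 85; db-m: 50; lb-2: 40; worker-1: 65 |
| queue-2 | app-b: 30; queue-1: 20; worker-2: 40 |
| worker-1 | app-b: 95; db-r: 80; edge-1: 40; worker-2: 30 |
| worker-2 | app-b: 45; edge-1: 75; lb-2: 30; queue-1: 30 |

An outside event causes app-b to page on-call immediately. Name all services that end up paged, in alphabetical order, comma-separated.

app-b, cache-1, db-m, db-r, edge-1, lb-2, queue-1, queue-2, worker-1, worker-2

Round 1 — app-b pages on-call (initial).
  db-r: +95 → 95 ≥ 90
  lb-2: +70 → 70 ≥ 40
  queue-1: +60 → 60 < 120
Round 2 — db-r, lb-2 page on-call.
  queue-1: +20 → 80 < 120
  worker-1: +70+85 → 155 ≥ 90
  worker-2: +25 → 25 < 30
Round 3 — worker-1 pages on-call.
  edge-1: +40 → 40 < 80
  worker-2: +30 → 55 ≥ 30
Round 4 — worker-2 pages on-call.
  edge-1: +75 → 115 ≥ 80
  queue-1: +30 → 110 < 120
Round 5 — edge-1 pages on-call.
  queue-1: +80 → 190 ≥ 120
  queue-2: +55 → 55 ≥ 50
Round 6 — queue-1, queue-2 page on-call.
  cache-1: +85 → 85 ≥ 50
  db-m: +50 → 50 ≥ 30
Round 7 — cache-1, db-m page on-call.
No further pages.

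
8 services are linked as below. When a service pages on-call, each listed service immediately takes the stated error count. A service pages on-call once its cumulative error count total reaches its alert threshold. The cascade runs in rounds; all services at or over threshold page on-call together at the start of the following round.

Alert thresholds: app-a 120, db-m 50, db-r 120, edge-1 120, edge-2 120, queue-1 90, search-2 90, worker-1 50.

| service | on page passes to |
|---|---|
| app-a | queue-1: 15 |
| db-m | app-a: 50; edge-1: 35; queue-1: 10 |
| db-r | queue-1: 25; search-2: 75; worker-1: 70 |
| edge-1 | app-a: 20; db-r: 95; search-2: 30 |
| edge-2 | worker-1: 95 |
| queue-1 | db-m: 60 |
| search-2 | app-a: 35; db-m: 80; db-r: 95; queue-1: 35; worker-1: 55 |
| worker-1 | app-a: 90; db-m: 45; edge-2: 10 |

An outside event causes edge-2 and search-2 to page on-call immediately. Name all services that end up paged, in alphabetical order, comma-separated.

Round 1 — edge-2, search-2 page on-call (initial).
  app-a: +35 → 35 < 120
  db-m: +80 → 80 ≥ 50
  db-r: +95 → 95 < 120
  queue-1: +35 → 35 < 90
  worker-1: +95+55 → 150 ≥ 50
Round 2 — db-m, worker-1 page on-call.
  app-a: +50+90 → 175 ≥ 120
  edge-1: +35 → 35 < 120
  queue-1: +10 → 45 < 90
Round 3 — app-a pages on-call.
  queue-1: +15 → 60 < 90
No further pages.

app-a, db-m, edge-2, search-2, worker-1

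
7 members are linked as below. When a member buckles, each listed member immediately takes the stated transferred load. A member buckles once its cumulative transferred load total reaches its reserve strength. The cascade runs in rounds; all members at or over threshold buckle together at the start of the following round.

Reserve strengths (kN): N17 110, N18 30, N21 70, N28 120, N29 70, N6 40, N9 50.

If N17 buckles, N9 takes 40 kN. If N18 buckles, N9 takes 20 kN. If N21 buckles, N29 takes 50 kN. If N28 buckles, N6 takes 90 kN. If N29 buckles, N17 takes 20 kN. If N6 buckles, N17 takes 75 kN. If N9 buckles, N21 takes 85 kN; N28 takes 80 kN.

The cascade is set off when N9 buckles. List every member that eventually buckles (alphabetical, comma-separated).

Round 1 — N9 buckles (initial).
  N21: +85 → 85 ≥ 70
  N28: +80 → 80 < 120
Round 2 — N21 buckles.
  N29: +50 → 50 < 70
No further bucklings.

N21, N9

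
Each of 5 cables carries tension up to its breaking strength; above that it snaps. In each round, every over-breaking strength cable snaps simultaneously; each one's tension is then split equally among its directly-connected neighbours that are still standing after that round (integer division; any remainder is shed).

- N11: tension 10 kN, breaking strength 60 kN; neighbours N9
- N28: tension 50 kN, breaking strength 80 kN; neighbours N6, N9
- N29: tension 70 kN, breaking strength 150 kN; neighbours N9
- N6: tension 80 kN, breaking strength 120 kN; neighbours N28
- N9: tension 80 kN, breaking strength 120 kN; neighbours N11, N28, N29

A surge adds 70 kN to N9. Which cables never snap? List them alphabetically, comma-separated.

Round 1 — N9 at 150 > 120. N9 snaps.
  N9 sheds 150 kN to N11, N28, N29: 50 each.
    N11: 10+50 = 60 ≤ 60
    N28: 50+50 = 100 > 80
    N29: 70+50 = 120 ≤ 150
Round 2 — N28 snaps.
  N28 sheds 100 kN to N6: 100 each.
    N6: 80+100 = 180 > 120
Round 3 — N6 snaps.
  N6 sheds 180 kN: no online neighbours, lost.
No further breaks.

N11, N29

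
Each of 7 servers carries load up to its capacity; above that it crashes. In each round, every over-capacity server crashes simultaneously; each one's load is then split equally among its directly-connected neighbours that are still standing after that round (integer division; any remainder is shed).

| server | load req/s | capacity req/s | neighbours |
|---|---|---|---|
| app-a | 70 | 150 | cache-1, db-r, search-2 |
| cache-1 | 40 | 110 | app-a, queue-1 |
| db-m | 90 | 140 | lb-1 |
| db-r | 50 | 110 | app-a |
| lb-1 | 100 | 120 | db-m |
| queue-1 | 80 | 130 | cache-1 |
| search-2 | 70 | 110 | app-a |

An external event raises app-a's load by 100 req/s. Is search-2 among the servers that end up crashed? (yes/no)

yes

Round 1 — app-a at 170 > 150. app-a crashes.
  app-a sheds 170 req/s to cache-1, db-r, search-2: 56 each (2 lost).
    cache-1: 40+56 = 96 ≤ 110
    db-r: 50+56 = 106 ≤ 110
    search-2: 70+56 = 126 > 110
Round 2 — search-2 crashes.
  search-2 sheds 126 req/s: no online neighbours, lost.
No further crashes.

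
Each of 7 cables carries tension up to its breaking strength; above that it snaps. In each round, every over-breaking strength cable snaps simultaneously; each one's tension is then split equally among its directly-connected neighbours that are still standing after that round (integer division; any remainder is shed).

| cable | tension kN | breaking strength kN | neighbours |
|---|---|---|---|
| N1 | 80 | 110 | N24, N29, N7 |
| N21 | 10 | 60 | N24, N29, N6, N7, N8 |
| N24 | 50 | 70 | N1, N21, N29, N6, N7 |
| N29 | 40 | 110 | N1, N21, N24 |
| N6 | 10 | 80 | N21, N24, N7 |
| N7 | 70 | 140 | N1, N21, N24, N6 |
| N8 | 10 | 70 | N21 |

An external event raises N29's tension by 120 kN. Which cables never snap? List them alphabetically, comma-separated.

N8

Round 1 — N29 at 160 > 110. N29 snaps.
  N29 sheds 160 kN to N1, N21, N24: 53 each (1 lost).
    N1: 80+53 = 133 > 110
    N21: 10+53 = 63 > 60
    N24: 50+53 = 103 > 70
Round 2 — N1, N21, N24 snap.
  N1 sheds 133 kN to N7: 133 each.
    N7: 70+133 = 203 > 140
  N21 sheds 63 kN to N6, N7, N8: 21 each.
    N6: 10+21 = 31 ≤ 80
    N7: 203+21 = 224 > 140
    N8: 10+21 = 31 ≤ 70
  N24 sheds 103 kN to N6, N7: 51 each (1 lost).
    N6: 31+51 = 82 > 80
    N7: 224+51 = 275 > 140
Round 3 — N6, N7 snap.
  N6 sheds 82 kN: no online neighbours, lost.
  N7 sheds 275 kN: no online neighbours, lost.
No further breaks.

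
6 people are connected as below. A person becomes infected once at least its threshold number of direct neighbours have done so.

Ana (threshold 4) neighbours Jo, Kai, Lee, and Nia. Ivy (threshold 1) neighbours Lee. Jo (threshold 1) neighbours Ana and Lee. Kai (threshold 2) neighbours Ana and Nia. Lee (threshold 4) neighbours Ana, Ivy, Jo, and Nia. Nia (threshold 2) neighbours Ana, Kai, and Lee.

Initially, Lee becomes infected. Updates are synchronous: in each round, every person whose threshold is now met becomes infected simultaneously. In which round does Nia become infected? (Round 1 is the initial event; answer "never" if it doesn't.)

never

Round 1 — Lee becomes infected (initial).
Round 2 — checking thresholds:
  Ana: 1 of 4 neighbours < 4, below threshold.
  Ivy: 1 of 1 neighbours ≥ 1, becomes infected.
  Jo: 1 of 2 neighbours ≥ 1, becomes infected.
  Nia: 1 of 3 neighbours < 2, below threshold.
Round 3 — no new infections; cascade stops.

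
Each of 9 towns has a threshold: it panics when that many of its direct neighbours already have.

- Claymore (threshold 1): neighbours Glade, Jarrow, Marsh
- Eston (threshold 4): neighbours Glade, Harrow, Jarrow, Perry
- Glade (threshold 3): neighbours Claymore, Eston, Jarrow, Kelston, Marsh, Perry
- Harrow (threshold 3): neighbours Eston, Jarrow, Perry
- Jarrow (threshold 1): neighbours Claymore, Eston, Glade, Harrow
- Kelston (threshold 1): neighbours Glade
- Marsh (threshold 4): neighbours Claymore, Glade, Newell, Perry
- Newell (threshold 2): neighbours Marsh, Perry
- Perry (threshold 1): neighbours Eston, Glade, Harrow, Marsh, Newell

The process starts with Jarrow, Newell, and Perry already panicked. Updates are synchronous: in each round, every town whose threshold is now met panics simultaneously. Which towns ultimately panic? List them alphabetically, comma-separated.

Round 1 — Jarrow, Newell, Perry panic (initial).
Round 2 — checking thresholds:
  Claymore: 1 of 3 neighbours ≥ 1, panics.
  Eston: 2 of 4 neighbours < 4, holds.
  Glade: 2 of 6 neighbours < 3, holds.
  Harrow: 2 of 3 neighbours < 3, holds.
  Marsh: 2 of 4 neighbours < 4, holds.
Round 3 — checking thresholds:
  Eston: 2 of 4 neighbours < 4, holds.
  Glade: 3 of 6 neighbours ≥ 3, panics.
  Harrow: 2 of 3 neighbours < 3, holds.
  Marsh: 3 of 4 neighbours < 4, holds.
Round 4 — checking thresholds:
  Eston: 3 of 4 neighbours < 4, holds.
  Harrow: 2 of 3 neighbours < 3, holds.
  Kelston: 1 of 1 neighbours ≥ 1, panics.
  Marsh: 4 of 4 neighbours ≥ 4, panics.
Round 5 — no new panics; cascade stops.

Claymore, Glade, Jarrow, Kelston, Marsh, Newell, Perry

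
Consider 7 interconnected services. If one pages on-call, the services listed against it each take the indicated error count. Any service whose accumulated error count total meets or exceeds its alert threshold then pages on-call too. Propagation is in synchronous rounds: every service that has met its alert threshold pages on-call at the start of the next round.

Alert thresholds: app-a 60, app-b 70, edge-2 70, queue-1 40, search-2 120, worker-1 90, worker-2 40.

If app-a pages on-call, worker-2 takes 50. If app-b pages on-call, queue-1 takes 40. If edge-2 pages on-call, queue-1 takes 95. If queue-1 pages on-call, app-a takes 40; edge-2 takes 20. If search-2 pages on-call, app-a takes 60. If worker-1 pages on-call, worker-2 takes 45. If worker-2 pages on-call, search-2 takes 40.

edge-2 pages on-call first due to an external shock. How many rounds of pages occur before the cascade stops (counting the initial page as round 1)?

2

Round 1 — edge-2 pages on-call (initial).
  queue-1: +95 → 95 ≥ 40
Round 2 — queue-1 pages on-call.
  app-a: +40 → 40 < 60
No further pages.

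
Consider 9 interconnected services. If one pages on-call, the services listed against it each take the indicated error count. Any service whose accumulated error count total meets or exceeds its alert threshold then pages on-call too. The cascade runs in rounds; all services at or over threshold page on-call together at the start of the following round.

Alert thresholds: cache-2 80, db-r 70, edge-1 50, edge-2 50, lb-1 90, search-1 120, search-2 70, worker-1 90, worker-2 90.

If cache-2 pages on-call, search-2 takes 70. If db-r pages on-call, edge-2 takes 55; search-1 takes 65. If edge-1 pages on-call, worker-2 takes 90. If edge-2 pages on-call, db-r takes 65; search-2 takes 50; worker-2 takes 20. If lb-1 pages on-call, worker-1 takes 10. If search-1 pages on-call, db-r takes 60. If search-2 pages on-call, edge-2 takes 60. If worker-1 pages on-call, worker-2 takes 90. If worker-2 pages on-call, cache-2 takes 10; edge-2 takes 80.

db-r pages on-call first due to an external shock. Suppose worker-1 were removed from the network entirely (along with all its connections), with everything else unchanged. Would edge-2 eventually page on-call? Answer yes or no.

With worker-1 removed:
Round 1 — db-r pages on-call (initial).
  edge-2: +55 → 55 ≥ 50
  search-1: +65 → 65 < 120
Round 2 — edge-2 pages on-call.
  search-2: +50 → 50 < 70
  worker-2: +20 → 20 < 90
No further pages.

yes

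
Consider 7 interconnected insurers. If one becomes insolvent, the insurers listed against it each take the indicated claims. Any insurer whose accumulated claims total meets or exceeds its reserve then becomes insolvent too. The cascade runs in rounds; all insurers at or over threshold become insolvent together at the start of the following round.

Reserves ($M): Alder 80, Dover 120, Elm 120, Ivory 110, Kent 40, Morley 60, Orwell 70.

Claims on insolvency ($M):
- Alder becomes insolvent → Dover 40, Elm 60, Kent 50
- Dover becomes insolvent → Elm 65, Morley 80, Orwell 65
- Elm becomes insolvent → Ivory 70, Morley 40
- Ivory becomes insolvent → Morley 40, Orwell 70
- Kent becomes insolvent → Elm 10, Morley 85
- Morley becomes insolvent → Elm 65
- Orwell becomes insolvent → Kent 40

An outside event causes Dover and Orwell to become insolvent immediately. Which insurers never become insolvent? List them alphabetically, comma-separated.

Alder, Ivory

Round 1 — Dover, Orwell become insolvent (initial).
  Elm: +65 → 65 < 120
  Kent: +40 → 40 ≥ 40
  Morley: +80 → 80 ≥ 60
Round 2 — Kent, Morley become insolvent.
  Elm: +10+65 → 140 ≥ 120
Round 3 — Elm becomes insolvent.
  Ivory: +70 → 70 < 110
No further insolvencies.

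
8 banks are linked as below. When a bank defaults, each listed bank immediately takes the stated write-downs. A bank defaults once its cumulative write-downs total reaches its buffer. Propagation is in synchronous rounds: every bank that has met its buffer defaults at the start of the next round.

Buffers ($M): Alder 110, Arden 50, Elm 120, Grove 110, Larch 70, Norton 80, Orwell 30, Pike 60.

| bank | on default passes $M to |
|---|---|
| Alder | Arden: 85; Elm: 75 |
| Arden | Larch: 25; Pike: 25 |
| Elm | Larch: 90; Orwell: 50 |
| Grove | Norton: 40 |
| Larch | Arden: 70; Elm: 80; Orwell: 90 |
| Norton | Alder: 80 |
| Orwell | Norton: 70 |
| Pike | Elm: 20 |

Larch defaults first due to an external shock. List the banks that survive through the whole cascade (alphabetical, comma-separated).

Alder, Elm, Grove, Norton, Pike

Round 1 — Larch defaults (initial).
  Arden: +70 → 70 ≥ 50
  Elm: +80 → 80 < 120
  Orwell: +90 → 90 ≥ 30
Round 2 — Arden, Orwell default.
  Norton: +70 → 70 < 80
  Pike: +25 → 25 < 60
No further defaults.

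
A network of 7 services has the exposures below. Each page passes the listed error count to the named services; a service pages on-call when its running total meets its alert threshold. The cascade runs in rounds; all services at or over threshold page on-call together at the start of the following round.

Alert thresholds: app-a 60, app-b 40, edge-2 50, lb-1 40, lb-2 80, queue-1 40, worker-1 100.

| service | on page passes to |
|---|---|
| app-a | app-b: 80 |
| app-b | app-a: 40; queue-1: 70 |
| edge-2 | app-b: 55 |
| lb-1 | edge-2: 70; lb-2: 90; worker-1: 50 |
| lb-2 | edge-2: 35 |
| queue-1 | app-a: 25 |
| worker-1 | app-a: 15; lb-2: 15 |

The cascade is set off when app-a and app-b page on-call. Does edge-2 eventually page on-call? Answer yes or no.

Round 1 — app-a, app-b page on-call (initial).
  queue-1: +70 → 70 ≥ 40
Round 2 — queue-1 pages on-call.
No further pages.

no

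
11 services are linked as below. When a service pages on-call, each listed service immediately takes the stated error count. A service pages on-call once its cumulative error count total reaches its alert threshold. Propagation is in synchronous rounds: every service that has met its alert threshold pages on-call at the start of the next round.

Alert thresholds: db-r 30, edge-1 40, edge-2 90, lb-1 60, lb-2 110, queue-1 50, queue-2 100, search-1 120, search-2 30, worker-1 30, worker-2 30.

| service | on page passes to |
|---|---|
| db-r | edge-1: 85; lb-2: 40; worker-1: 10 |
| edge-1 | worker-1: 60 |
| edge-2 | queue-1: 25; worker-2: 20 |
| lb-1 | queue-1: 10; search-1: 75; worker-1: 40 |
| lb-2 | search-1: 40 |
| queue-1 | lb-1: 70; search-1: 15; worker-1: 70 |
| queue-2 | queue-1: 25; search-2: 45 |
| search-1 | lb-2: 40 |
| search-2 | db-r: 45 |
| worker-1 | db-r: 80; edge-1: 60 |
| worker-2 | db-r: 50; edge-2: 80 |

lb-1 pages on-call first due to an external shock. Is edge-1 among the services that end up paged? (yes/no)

Round 1 — lb-1 pages on-call (initial).
  queue-1: +10 → 10 < 50
  search-1: +75 → 75 < 120
  worker-1: +40 → 40 ≥ 30
Round 2 — worker-1 pages on-call.
  db-r: +80 → 80 ≥ 30
  edge-1: +60 → 60 ≥ 40
Round 3 — db-r, edge-1 page on-call.
  lb-2: +40 → 40 < 110
No further pages.

yes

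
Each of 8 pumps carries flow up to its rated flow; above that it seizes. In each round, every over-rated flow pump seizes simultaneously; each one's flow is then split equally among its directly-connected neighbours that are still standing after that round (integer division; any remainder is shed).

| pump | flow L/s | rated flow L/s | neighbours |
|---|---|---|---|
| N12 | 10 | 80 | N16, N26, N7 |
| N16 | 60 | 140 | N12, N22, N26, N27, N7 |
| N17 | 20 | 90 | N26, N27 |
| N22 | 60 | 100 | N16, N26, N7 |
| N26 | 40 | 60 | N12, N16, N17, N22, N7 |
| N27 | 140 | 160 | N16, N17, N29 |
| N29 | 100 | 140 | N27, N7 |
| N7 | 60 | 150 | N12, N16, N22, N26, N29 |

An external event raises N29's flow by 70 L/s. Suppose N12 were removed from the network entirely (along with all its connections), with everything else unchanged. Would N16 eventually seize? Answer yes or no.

With N12 removed:
Round 1 — N29 at 170 > 140. N29 seizes.
  N29 sheds 170 L/s to N27, N7: 85 each.
    N27: 140+85 = 225 > 160
    N7: 60+85 = 145 ≤ 150
Round 2 — N27 seizes.
  N27 sheds 225 L/s to N16, N17: 112 each (1 lost).
    N16: 60+112 = 172 > 140
    N17: 20+112 = 132 > 90
Round 3 — N16, N17 seize.
  N16 sheds 172 L/s to N22, N26, N7: 57 each (1 lost).
    N22: 60+57 = 117 > 100
    N26: 40+57 = 97 > 60
    N7: 145+57 = 202 > 150
  N17 sheds 132 L/s to N26: 132 each.
    N26: 97+132 = 229 > 60
Round 4 — N22, N26, N7 seize.
  N22 sheds 117 L/s: no online neighbours, lost.
  N26 sheds 229 L/s: no online neighbours, lost.
  N7 sheds 202 L/s: no online neighbours, lost.
No further seizures.

yes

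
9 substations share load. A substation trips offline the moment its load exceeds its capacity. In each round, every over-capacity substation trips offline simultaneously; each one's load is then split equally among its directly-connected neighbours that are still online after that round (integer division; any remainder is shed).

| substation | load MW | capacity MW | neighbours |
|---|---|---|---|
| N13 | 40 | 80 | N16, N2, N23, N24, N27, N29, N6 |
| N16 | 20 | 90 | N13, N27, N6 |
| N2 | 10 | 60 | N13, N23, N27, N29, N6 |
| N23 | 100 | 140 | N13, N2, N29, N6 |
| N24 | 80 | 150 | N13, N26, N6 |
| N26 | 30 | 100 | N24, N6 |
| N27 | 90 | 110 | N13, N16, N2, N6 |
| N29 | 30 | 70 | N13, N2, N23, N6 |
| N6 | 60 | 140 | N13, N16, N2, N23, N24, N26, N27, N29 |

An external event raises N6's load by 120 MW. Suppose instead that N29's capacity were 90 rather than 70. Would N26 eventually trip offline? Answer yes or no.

no

With N29's capacity at 90:
Round 1 — N6 at 180 > 140. N6 trips offline.
  N6 sheds 180 MW to N13, N16, N2, N23, N24, N26, N27, N29: 22 each (4 lost).
    N13: 40+22 = 62 ≤ 80
    N16: 20+22 = 42 ≤ 90
    N2: 10+22 = 32 ≤ 60
    N23: 100+22 = 122 ≤ 140
    N24: 80+22 = 102 ≤ 150
    N26: 30+22 = 52 ≤ 100
    N27: 90+22 = 112 > 110
    N29: 30+22 = 52 ≤ 90
Round 2 — N27 trips offline.
  N27 sheds 112 MW to N13, N16, N2: 37 each (1 lost).
    N13: 62+37 = 99 > 80
    N16: 42+37 = 79 ≤ 90
    N2: 32+37 = 69 > 60
Round 3 — N13, N2 trip offline.
  N13 sheds 99 MW to N16, N23, N24, N29: 24 each (3 lost).
    N16: 79+24 = 103 > 90
    N23: 122+24 = 146 > 140
    N24: 102+24 = 126 ≤ 150
    N29: 52+24 = 76 ≤ 90
  N2 sheds 69 MW to N23, N29: 34 each (1 lost).
    N23: 146+34 = 180 > 140
    N29: 76+34 = 110 > 90
Round 4 — N16, N23, N29 trip offline.
  N16 sheds 103 MW: no online neighbours, lost.
  N23 sheds 180 MW: no online neighbours, lost.
  N29 sheds 110 MW: no online neighbours, lost.
No further trips.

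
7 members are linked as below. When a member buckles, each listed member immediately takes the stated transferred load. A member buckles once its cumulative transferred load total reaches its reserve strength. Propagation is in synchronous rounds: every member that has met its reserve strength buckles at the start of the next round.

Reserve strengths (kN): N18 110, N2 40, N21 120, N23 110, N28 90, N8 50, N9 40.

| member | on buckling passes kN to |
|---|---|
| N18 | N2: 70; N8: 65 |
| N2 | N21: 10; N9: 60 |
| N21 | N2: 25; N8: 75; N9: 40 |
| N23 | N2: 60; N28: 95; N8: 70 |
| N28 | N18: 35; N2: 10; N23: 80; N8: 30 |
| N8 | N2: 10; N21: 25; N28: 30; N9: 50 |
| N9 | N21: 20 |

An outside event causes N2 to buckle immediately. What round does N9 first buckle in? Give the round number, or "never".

2

Round 1 — N2 buckles (initial).
  N21: +10 → 10 < 120
  N9: +60 → 60 ≥ 40
Round 2 — N9 buckles.
  N21: +20 → 30 < 120
No further bucklings.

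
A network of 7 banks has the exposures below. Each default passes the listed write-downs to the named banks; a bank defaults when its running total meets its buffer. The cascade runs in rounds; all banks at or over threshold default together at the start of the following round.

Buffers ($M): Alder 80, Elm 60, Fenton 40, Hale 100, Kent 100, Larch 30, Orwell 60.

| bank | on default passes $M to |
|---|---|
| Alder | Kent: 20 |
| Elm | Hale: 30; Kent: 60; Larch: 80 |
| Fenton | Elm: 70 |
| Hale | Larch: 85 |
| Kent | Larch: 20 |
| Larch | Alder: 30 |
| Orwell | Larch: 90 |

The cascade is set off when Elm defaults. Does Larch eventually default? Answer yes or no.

yes

Round 1 — Elm defaults (initial).
  Hale: +30 → 30 < 100
  Kent: +60 → 60 < 100
  Larch: +80 → 80 ≥ 30
Round 2 — Larch defaults.
  Alder: +30 → 30 < 80
No further defaults.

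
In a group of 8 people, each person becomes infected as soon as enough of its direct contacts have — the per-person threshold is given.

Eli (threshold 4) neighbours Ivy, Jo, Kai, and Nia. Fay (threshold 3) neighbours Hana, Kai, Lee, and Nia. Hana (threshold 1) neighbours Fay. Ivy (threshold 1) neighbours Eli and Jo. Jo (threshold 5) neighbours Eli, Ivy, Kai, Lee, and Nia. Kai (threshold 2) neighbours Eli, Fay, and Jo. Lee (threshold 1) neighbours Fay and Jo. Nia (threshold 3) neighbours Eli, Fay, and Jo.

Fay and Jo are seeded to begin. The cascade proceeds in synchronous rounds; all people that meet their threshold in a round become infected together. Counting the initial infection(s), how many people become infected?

Round 1 — Fay, Jo become infected (initial).
Round 2 — checking thresholds:
  Eli: 1 of 4 neighbours < 4, holds.
  Hana: 1 of 1 neighbours ≥ 1, becomes infected.
  Ivy: 1 of 2 neighbours ≥ 1, becomes infected.
  Kai: 2 of 3 neighbours ≥ 2, becomes infected.
  Lee: 2 of 2 neighbours ≥ 1, becomes infected.
  Nia: 2 of 3 neighbours < 3, holds.
Round 3 — no new infections; cascade stops.

6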